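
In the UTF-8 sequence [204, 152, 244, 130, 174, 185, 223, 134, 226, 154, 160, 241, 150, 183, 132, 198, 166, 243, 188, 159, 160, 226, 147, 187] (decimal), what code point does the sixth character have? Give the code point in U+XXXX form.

U+01A6

Offset 0: leading byte 0xCC = 11001100 → 2-byte char #1 = CC 98.
Offset 2: leading byte 0xF4 = 11110100 → 4-byte char #2 = F4 82 AE B9.
Offset 6: leading byte 0xDF = 11011111 → 2-byte char #3 = DF 86.
Offset 8: leading byte 0xE2 = 11100010 → 3-byte char #4 = E2 9A A0.
Offset 11: leading byte 0xF1 = 11110001 → 4-byte char #5 = F1 96 B7 84.
Offset 15: leading byte 0xC6 = 11000110 → 2-byte char #6 = C6 A6.
Leading byte 0xC6 = 11000110 matches 110xxxxx → 2-byte sequence.
Byte 1: 0xC6 = 11000110, payload 00110 (5 bits).
Byte 2: 0xA6 = 10100110 (10xxxxxx ✓), payload 100110.
Concatenate: 00110100110 = 0x1A6 (11 bits → U+01A6).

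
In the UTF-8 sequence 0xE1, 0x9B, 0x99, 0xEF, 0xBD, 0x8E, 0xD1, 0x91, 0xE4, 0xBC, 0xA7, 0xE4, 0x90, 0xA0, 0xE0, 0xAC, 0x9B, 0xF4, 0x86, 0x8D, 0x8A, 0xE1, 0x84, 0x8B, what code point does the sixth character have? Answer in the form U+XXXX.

U+0B1B

Offset 0: leading byte 0xE1 = 11100001 → 3-byte char #1 = E1 9B 99.
Offset 3: leading byte 0xEF = 11101111 → 3-byte char #2 = EF BD 8E.
Offset 6: leading byte 0xD1 = 11010001 → 2-byte char #3 = D1 91.
Offset 8: leading byte 0xE4 = 11100100 → 3-byte char #4 = E4 BC A7.
Offset 11: leading byte 0xE4 = 11100100 → 3-byte char #5 = E4 90 A0.
Offset 14: leading byte 0xE0 = 11100000 → 3-byte char #6 = E0 AC 9B.
Leading byte 0xE0 = 11100000 matches 1110xxxx → 3-byte sequence.
Byte 1: 0xE0 = 11100000, payload 0000 (4 bits).
Byte 2: 0xAC = 10101100 (10xxxxxx ✓), payload 101100.
Byte 3: 0x9B = 10011011 (10xxxxxx ✓), payload 011011.
Concatenate: 0000101100011011 = 0xB1B (16 bits → U+0B1B).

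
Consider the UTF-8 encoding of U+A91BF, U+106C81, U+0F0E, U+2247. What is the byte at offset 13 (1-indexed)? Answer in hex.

1-indexed offset 13 is 0-indexed offset 12.
U+A91BF → 4-byte form F2 A9 86 BF at offsets 0–3.
U+106C81 → 4-byte form F4 86 B2 81 at offsets 4–7.
U+0F0E → 3-byte form E0 BC 8E at offsets 8–10.
U+2247 → 3-byte form E2 89 87 at offsets 11–13.
Offset 12 falls in char 4's range; it's byte 2 of E2 89 87 = 0x89.

0x89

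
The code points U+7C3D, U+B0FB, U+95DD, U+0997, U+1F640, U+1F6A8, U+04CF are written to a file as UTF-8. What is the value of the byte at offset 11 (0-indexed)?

0x97

U+7C3D → 3-byte form E7 B0 BD at offsets 0–2.
U+B0FB → 3-byte form EB 83 BB at offsets 3–5.
U+95DD → 3-byte form E9 97 9D at offsets 6–8.
U+0997 → 3-byte form E0 A6 97 at offsets 9–11.
Offset 11 falls in char 4's range; it's byte 3 of E0 A6 97 = 0x97.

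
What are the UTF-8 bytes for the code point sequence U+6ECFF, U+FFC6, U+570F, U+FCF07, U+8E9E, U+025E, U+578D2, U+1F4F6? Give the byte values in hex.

U+6ECFF: 4-byte form → F1 AE B3 BF.
U+FFC6: 3-byte form → EF BF 86.
U+570F: 3-byte form → E5 9C 8F.
U+FCF07: 4-byte form → F3 BC BC 87.
U+8E9E: 3-byte form → E8 BA 9E.
U+025E: 2-byte form → C9 9E.
U+578D2: 4-byte form → F1 97 A3 92.
U+1F4F6: 4-byte form → F0 9F 93 B6.
Concatenated (27 bytes): F1 AE B3 BF EF BF 86 E5 9C 8F F3 BC BC 87 E8 BA 9E C9 9E F1 97 A3 92 F0 9F 93 B6.

F1 AE B3 BF EF BF 86 E5 9C 8F F3 BC BC 87 E8 BA 9E C9 9E F1 97 A3 92 F0 9F 93 B6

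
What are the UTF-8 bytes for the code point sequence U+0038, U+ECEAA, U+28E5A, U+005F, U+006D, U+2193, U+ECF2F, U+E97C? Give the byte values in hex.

38 F3 AC BA AA F0 A8 B9 9A 5F 6D E2 86 93 F3 AC BC AF EE A5 BC

U+0038: 1-byte form → 38.
U+ECEAA: 4-byte form → F3 AC BA AA.
U+28E5A: 4-byte form → F0 A8 B9 9A.
U+005F: 1-byte form → 5F.
U+006D: 1-byte form → 6D.
U+2193: 3-byte form → E2 86 93.
U+ECF2F: 4-byte form → F3 AC BC AF.
U+E97C: 3-byte form → EE A5 BC.
Concatenated (21 bytes): 38 F3 AC BA AA F0 A8 B9 9A 5F 6D E2 86 93 F3 AC BC AF EE A5 BC.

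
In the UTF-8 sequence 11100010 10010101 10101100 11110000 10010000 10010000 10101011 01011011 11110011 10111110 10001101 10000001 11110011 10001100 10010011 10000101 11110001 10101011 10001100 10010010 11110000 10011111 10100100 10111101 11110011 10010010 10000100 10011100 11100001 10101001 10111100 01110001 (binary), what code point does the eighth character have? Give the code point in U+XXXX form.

U+D211C

Offset 0: leading byte 0xE2 = 11100010 → 3-byte char #1 = E2 95 AC.
Offset 3: leading byte 0xF0 = 11110000 → 4-byte char #2 = F0 90 90 AB.
Offset 7: leading byte 0x5B = 01011011 → 1-byte char #3 = 5B.
Offset 8: leading byte 0xF3 = 11110011 → 4-byte char #4 = F3 BE 8D 81.
Offset 12: leading byte 0xF3 = 11110011 → 4-byte char #5 = F3 8C 93 85.
Offset 16: leading byte 0xF1 = 11110001 → 4-byte char #6 = F1 AB 8C 92.
Offset 20: leading byte 0xF0 = 11110000 → 4-byte char #7 = F0 9F A4 BD.
Offset 24: leading byte 0xF3 = 11110011 → 4-byte char #8 = F3 92 84 9C.
Leading byte 0xF3 = 11110011 matches 11110xxx → 4-byte sequence.
Byte 1: 0xF3 = 11110011, payload 011 (3 bits).
Byte 2: 0x92 = 10010010 (10xxxxxx ✓), payload 010010.
Byte 3: 0x84 = 10000100 (10xxxxxx ✓), payload 000100.
Byte 4: 0x9C = 10011100 (10xxxxxx ✓), payload 011100.
Concatenate: 011010010000100011100 = 0xD211C (21 bits → U+D211C).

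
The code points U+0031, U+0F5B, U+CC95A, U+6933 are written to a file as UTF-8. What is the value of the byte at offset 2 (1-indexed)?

0xE0

1-indexed offset 2 is 0-indexed offset 1.
U+0031 → 1-byte form 31 at offsets 0–0.
U+0F5B → 3-byte form E0 BD 9B at offsets 1–3.
Offset 1 falls in char 2's range; it's byte 1 of E0 BD 9B = 0xE0.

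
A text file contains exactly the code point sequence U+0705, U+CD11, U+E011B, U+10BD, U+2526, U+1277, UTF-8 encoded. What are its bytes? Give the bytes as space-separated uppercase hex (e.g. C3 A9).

U+0705: 2-byte form → DC 85.
U+CD11: 3-byte form → EC B4 91.
U+E011B: 4-byte form → F3 A0 84 9B.
U+10BD: 3-byte form → E1 82 BD.
U+2526: 3-byte form → E2 94 A6.
U+1277: 3-byte form → E1 89 B7.
Concatenated (18 bytes): DC 85 EC B4 91 F3 A0 84 9B E1 82 BD E2 94 A6 E1 89 B7.

DC 85 EC B4 91 F3 A0 84 9B E1 82 BD E2 94 A6 E1 89 B7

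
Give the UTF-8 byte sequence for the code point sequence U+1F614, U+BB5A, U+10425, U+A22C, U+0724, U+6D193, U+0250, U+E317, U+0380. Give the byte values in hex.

U+1F614: 4-byte form → F0 9F 98 94.
U+BB5A: 3-byte form → EB AD 9A.
U+10425: 4-byte form → F0 90 90 A5.
U+A22C: 3-byte form → EA 88 AC.
U+0724: 2-byte form → DC A4.
U+6D193: 4-byte form → F1 AD 86 93.
U+0250: 2-byte form → C9 90.
U+E317: 3-byte form → EE 8C 97.
U+0380: 2-byte form → CE 80.
Concatenated (27 bytes): F0 9F 98 94 EB AD 9A F0 90 90 A5 EA 88 AC DC A4 F1 AD 86 93 C9 90 EE 8C 97 CE 80.

F0 9F 98 94 EB AD 9A F0 90 90 A5 EA 88 AC DC A4 F1 AD 86 93 C9 90 EE 8C 97 CE 80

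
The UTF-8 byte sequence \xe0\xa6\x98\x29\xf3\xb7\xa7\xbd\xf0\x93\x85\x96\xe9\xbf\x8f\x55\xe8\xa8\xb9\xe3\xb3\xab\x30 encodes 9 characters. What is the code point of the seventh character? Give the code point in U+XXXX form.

Offset 0: leading byte 0xE0 = 11100000 → 3-byte char #1 = E0 A6 98.
Offset 3: leading byte 0x29 = 00101001 → 1-byte char #2 = 29.
Offset 4: leading byte 0xF3 = 11110011 → 4-byte char #3 = F3 B7 A7 BD.
Offset 8: leading byte 0xF0 = 11110000 → 4-byte char #4 = F0 93 85 96.
Offset 12: leading byte 0xE9 = 11101001 → 3-byte char #5 = E9 BF 8F.
Offset 15: leading byte 0x55 = 01010101 → 1-byte char #6 = 55.
Offset 16: leading byte 0xE8 = 11101000 → 3-byte char #7 = E8 A8 B9.
Leading byte 0xE8 = 11101000 matches 1110xxxx → 3-byte sequence.
Byte 1: 0xE8 = 11101000, payload 1000 (4 bits).
Byte 2: 0xA8 = 10101000 (10xxxxxx ✓), payload 101000.
Byte 3: 0xB9 = 10111001 (10xxxxxx ✓), payload 111001.
Concatenate: 1000101000111001 = 0x8A39 (16 bits → U+8A39).

U+8A39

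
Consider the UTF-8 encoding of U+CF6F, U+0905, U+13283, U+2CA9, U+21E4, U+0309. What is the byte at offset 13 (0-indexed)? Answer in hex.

0xE2

U+CF6F → 3-byte form EC BD AF at offsets 0–2.
U+0905 → 3-byte form E0 A4 85 at offsets 3–5.
U+13283 → 4-byte form F0 93 8A 83 at offsets 6–9.
U+2CA9 → 3-byte form E2 B2 A9 at offsets 10–12.
U+21E4 → 3-byte form E2 87 A4 at offsets 13–15.
Offset 13 falls in char 5's range; it's byte 1 of E2 87 A4 = 0xE2.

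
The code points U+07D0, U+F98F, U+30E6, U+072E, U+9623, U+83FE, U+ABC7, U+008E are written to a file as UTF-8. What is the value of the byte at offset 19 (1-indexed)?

0x87

1-indexed offset 19 is 0-indexed offset 18.
U+07D0 → 2-byte form DF 90 at offsets 0–1.
U+F98F → 3-byte form EF A6 8F at offsets 2–4.
U+30E6 → 3-byte form E3 83 A6 at offsets 5–7.
U+072E → 2-byte form DC AE at offsets 8–9.
U+9623 → 3-byte form E9 98 A3 at offsets 10–12.
U+83FE → 3-byte form E8 8F BE at offsets 13–15.
U+ABC7 → 3-byte form EA AF 87 at offsets 16–18.
Offset 18 falls in char 7's range; it's byte 3 of EA AF 87 = 0x87.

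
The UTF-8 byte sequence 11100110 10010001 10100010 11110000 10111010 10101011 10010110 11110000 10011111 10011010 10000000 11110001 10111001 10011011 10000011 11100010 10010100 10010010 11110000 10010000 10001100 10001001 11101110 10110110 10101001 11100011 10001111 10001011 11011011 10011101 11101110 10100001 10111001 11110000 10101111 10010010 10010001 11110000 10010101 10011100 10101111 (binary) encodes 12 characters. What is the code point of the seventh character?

Offset 0: leading byte 0xE6 = 11100110 → 3-byte char #1 = E6 91 A2.
Offset 3: leading byte 0xF0 = 11110000 → 4-byte char #2 = F0 BA AB 96.
Offset 7: leading byte 0xF0 = 11110000 → 4-byte char #3 = F0 9F 9A 80.
Offset 11: leading byte 0xF1 = 11110001 → 4-byte char #4 = F1 B9 9B 83.
Offset 15: leading byte 0xE2 = 11100010 → 3-byte char #5 = E2 94 92.
Offset 18: leading byte 0xF0 = 11110000 → 4-byte char #6 = F0 90 8C 89.
Offset 22: leading byte 0xEE = 11101110 → 3-byte char #7 = EE B6 A9.
Leading byte 0xEE = 11101110 matches 1110xxxx → 3-byte sequence.
Byte 1: 0xEE = 11101110, payload 1110 (4 bits).
Byte 2: 0xB6 = 10110110 (10xxxxxx ✓), payload 110110.
Byte 3: 0xA9 = 10101001 (10xxxxxx ✓), payload 101001.
Concatenate: 1110110110101001 = 0xEDA9 (16 bits → U+EDA9).

U+EDA9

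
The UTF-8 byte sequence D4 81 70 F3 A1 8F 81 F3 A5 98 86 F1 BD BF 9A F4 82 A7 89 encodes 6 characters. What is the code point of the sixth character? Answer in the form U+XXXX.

Offset 0: leading byte 0xD4 = 11010100 → 2-byte char #1 = D4 81.
Offset 2: leading byte 0x70 = 01110000 → 1-byte char #2 = 70.
Offset 3: leading byte 0xF3 = 11110011 → 4-byte char #3 = F3 A1 8F 81.
Offset 7: leading byte 0xF3 = 11110011 → 4-byte char #4 = F3 A5 98 86.
Offset 11: leading byte 0xF1 = 11110001 → 4-byte char #5 = F1 BD BF 9A.
Offset 15: leading byte 0xF4 = 11110100 → 4-byte char #6 = F4 82 A7 89.
Leading byte 0xF4 = 11110100 matches 11110xxx → 4-byte sequence.
Byte 1: 0xF4 = 11110100, payload 100 (3 bits).
Byte 2: 0x82 = 10000010 (10xxxxxx ✓), payload 000010.
Byte 3: 0xA7 = 10100111 (10xxxxxx ✓), payload 100111.
Byte 4: 0x89 = 10001001 (10xxxxxx ✓), payload 001001.
Concatenate: 100000010100111001001 = 0x1029C9 (21 bits → U+1029C9).

U+1029C9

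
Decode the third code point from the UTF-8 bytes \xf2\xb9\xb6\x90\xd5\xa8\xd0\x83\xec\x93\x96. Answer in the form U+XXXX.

Offset 0: leading byte 0xF2 = 11110010 → 4-byte char #1 = F2 B9 B6 90.
Offset 4: leading byte 0xD5 = 11010101 → 2-byte char #2 = D5 A8.
Offset 6: leading byte 0xD0 = 11010000 → 2-byte char #3 = D0 83.
Leading byte 0xD0 = 11010000 matches 110xxxxx → 2-byte sequence.
Byte 1: 0xD0 = 11010000, payload 10000 (5 bits).
Byte 2: 0x83 = 10000011 (10xxxxxx ✓), payload 000011.
Concatenate: 10000000011 = 0x403 (11 bits → U+0403).

U+0403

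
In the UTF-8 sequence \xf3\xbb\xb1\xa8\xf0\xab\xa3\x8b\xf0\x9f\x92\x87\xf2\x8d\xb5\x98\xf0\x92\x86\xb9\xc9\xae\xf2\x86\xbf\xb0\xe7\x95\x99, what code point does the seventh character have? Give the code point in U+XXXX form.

U+86FF0

Offset 0: leading byte 0xF3 = 11110011 → 4-byte char #1 = F3 BB B1 A8.
Offset 4: leading byte 0xF0 = 11110000 → 4-byte char #2 = F0 AB A3 8B.
Offset 8: leading byte 0xF0 = 11110000 → 4-byte char #3 = F0 9F 92 87.
Offset 12: leading byte 0xF2 = 11110010 → 4-byte char #4 = F2 8D B5 98.
Offset 16: leading byte 0xF0 = 11110000 → 4-byte char #5 = F0 92 86 B9.
Offset 20: leading byte 0xC9 = 11001001 → 2-byte char #6 = C9 AE.
Offset 22: leading byte 0xF2 = 11110010 → 4-byte char #7 = F2 86 BF B0.
Leading byte 0xF2 = 11110010 matches 11110xxx → 4-byte sequence.
Byte 1: 0xF2 = 11110010, payload 010 (3 bits).
Byte 2: 0x86 = 10000110 (10xxxxxx ✓), payload 000110.
Byte 3: 0xBF = 10111111 (10xxxxxx ✓), payload 111111.
Byte 4: 0xB0 = 10110000 (10xxxxxx ✓), payload 110000.
Concatenate: 010000110111111110000 = 0x86FF0 (21 bits → U+86FF0).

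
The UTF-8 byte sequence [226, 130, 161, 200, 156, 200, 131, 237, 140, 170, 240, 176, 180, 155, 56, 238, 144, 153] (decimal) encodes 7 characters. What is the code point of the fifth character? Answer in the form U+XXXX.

U+30D1B

Offset 0: leading byte 0xE2 = 11100010 → 3-byte char #1 = E2 82 A1.
Offset 3: leading byte 0xC8 = 11001000 → 2-byte char #2 = C8 9C.
Offset 5: leading byte 0xC8 = 11001000 → 2-byte char #3 = C8 83.
Offset 7: leading byte 0xED = 11101101 → 3-byte char #4 = ED 8C AA.
Offset 10: leading byte 0xF0 = 11110000 → 4-byte char #5 = F0 B0 B4 9B.
Leading byte 0xF0 = 11110000 matches 11110xxx → 4-byte sequence.
Byte 1: 0xF0 = 11110000, payload 000 (3 bits).
Byte 2: 0xB0 = 10110000 (10xxxxxx ✓), payload 110000.
Byte 3: 0xB4 = 10110100 (10xxxxxx ✓), payload 110100.
Byte 4: 0x9B = 10011011 (10xxxxxx ✓), payload 011011.
Concatenate: 000110000110100011011 = 0x30D1B (21 bits → U+30D1B).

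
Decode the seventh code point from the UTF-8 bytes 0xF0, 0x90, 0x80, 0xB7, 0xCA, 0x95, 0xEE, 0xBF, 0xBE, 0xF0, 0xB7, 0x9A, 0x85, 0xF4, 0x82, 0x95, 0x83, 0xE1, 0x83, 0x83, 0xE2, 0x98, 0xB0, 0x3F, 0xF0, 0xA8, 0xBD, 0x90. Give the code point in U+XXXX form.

Offset 0: leading byte 0xF0 = 11110000 → 4-byte char #1 = F0 90 80 B7.
Offset 4: leading byte 0xCA = 11001010 → 2-byte char #2 = CA 95.
Offset 6: leading byte 0xEE = 11101110 → 3-byte char #3 = EE BF BE.
Offset 9: leading byte 0xF0 = 11110000 → 4-byte char #4 = F0 B7 9A 85.
Offset 13: leading byte 0xF4 = 11110100 → 4-byte char #5 = F4 82 95 83.
Offset 17: leading byte 0xE1 = 11100001 → 3-byte char #6 = E1 83 83.
Offset 20: leading byte 0xE2 = 11100010 → 3-byte char #7 = E2 98 B0.
Leading byte 0xE2 = 11100010 matches 1110xxxx → 3-byte sequence.
Byte 1: 0xE2 = 11100010, payload 0010 (4 bits).
Byte 2: 0x98 = 10011000 (10xxxxxx ✓), payload 011000.
Byte 3: 0xB0 = 10110000 (10xxxxxx ✓), payload 110000.
Concatenate: 0010011000110000 = 0x2630 (16 bits → U+2630).

U+2630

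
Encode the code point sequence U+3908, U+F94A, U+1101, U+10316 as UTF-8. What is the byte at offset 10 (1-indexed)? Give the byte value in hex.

1-indexed offset 10 is 0-indexed offset 9.
U+3908 → 3-byte form E3 A4 88 at offsets 0–2.
U+F94A → 3-byte form EF A5 8A at offsets 3–5.
U+1101 → 3-byte form E1 84 81 at offsets 6–8.
U+10316 → 4-byte form F0 90 8C 96 at offsets 9–12.
Offset 9 falls in char 4's range; it's byte 1 of F0 90 8C 96 = 0xF0.

0xF0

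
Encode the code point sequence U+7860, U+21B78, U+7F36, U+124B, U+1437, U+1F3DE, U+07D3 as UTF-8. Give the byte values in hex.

E7 A1 A0 F0 A1 AD B8 E7 BC B6 E1 89 8B E1 90 B7 F0 9F 8F 9E DF 93

U+7860: 3-byte form → E7 A1 A0.
U+21B78: 4-byte form → F0 A1 AD B8.
U+7F36: 3-byte form → E7 BC B6.
U+124B: 3-byte form → E1 89 8B.
U+1437: 3-byte form → E1 90 B7.
U+1F3DE: 4-byte form → F0 9F 8F 9E.
U+07D3: 2-byte form → DF 93.
Concatenated (22 bytes): E7 A1 A0 F0 A1 AD B8 E7 BC B6 E1 89 8B E1 90 B7 F0 9F 8F 9E DF 93.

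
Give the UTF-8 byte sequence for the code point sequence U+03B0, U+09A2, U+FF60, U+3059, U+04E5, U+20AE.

U+03B0: 2-byte form → CE B0.
U+09A2: 3-byte form → E0 A6 A2.
U+FF60: 3-byte form → EF BD A0.
U+3059: 3-byte form → E3 81 99.
U+04E5: 2-byte form → D3 A5.
U+20AE: 3-byte form → E2 82 AE.
Concatenated (16 bytes): CE B0 E0 A6 A2 EF BD A0 E3 81 99 D3 A5 E2 82 AE.

CE B0 E0 A6 A2 EF BD A0 E3 81 99 D3 A5 E2 82 AE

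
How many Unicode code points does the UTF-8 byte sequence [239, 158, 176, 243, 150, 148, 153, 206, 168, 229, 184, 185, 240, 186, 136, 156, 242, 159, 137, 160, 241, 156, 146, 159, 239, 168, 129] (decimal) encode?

Byte at offset 0: 0xEF = 11101111 → 3-byte char (#1). Advance 3.
Byte at offset 3: 0xF3 = 11110011 → 4-byte char (#2). Advance 4.
Byte at offset 7: 0xCE = 11001110 → 2-byte char (#3). Advance 2.
Byte at offset 9: 0xE5 = 11100101 → 3-byte char (#4). Advance 3.
Byte at offset 12: 0xF0 = 11110000 → 4-byte char (#5). Advance 4.
Byte at offset 16: 0xF2 = 11110010 → 4-byte char (#6). Advance 4.
Byte at offset 20: 0xF1 = 11110001 → 4-byte char (#7). Advance 4.
Byte at offset 24: 0xEF = 11101111 → 3-byte char (#8). Advance 3.
Reached end at offset 27 after 8 code points.

8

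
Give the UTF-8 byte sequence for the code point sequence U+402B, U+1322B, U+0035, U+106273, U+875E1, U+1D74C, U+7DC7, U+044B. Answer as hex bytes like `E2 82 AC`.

E4 80 AB F0 93 88 AB 35 F4 86 89 B3 F2 87 97 A1 F0 9D 9D 8C E7 B7 87 D1 8B

U+402B: 3-byte form → E4 80 AB.
U+1322B: 4-byte form → F0 93 88 AB.
U+0035: 1-byte form → 35.
U+106273: 4-byte form → F4 86 89 B3.
U+875E1: 4-byte form → F2 87 97 A1.
U+1D74C: 4-byte form → F0 9D 9D 8C.
U+7DC7: 3-byte form → E7 B7 87.
U+044B: 2-byte form → D1 8B.
Concatenated (25 bytes): E4 80 AB F0 93 88 AB 35 F4 86 89 B3 F2 87 97 A1 F0 9D 9D 8C E7 B7 87 D1 8B.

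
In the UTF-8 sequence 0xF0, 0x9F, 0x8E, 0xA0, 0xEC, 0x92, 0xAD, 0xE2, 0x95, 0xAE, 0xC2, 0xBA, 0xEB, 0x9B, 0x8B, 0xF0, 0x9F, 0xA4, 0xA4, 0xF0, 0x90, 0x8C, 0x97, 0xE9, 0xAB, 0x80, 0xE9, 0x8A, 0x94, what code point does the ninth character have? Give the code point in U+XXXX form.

U+9294

Offset 0: leading byte 0xF0 = 11110000 → 4-byte char #1 = F0 9F 8E A0.
Offset 4: leading byte 0xEC = 11101100 → 3-byte char #2 = EC 92 AD.
Offset 7: leading byte 0xE2 = 11100010 → 3-byte char #3 = E2 95 AE.
Offset 10: leading byte 0xC2 = 11000010 → 2-byte char #4 = C2 BA.
Offset 12: leading byte 0xEB = 11101011 → 3-byte char #5 = EB 9B 8B.
Offset 15: leading byte 0xF0 = 11110000 → 4-byte char #6 = F0 9F A4 A4.
Offset 19: leading byte 0xF0 = 11110000 → 4-byte char #7 = F0 90 8C 97.
Offset 23: leading byte 0xE9 = 11101001 → 3-byte char #8 = E9 AB 80.
Offset 26: leading byte 0xE9 = 11101001 → 3-byte char #9 = E9 8A 94.
Leading byte 0xE9 = 11101001 matches 1110xxxx → 3-byte sequence.
Byte 1: 0xE9 = 11101001, payload 1001 (4 bits).
Byte 2: 0x8A = 10001010 (10xxxxxx ✓), payload 001010.
Byte 3: 0x94 = 10010100 (10xxxxxx ✓), payload 010100.
Concatenate: 1001001010010100 = 0x9294 (16 bits → U+9294).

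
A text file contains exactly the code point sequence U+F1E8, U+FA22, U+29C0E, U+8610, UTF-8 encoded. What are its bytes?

EF 87 A8 EF A8 A2 F0 A9 B0 8E E8 98 90

U+F1E8: 3-byte form → EF 87 A8.
U+FA22: 3-byte form → EF A8 A2.
U+29C0E: 4-byte form → F0 A9 B0 8E.
U+8610: 3-byte form → E8 98 90.
Concatenated (13 bytes): EF 87 A8 EF A8 A2 F0 A9 B0 8E E8 98 90.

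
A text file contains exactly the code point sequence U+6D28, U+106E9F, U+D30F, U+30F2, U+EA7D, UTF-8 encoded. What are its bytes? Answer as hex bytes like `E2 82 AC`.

U+6D28: 3-byte form → E6 B4 A8.
U+106E9F: 4-byte form → F4 86 BA 9F.
U+D30F: 3-byte form → ED 8C 8F.
U+30F2: 3-byte form → E3 83 B2.
U+EA7D: 3-byte form → EE A9 BD.
Concatenated (16 bytes): E6 B4 A8 F4 86 BA 9F ED 8C 8F E3 83 B2 EE A9 BD.

E6 B4 A8 F4 86 BA 9F ED 8C 8F E3 83 B2 EE A9 BD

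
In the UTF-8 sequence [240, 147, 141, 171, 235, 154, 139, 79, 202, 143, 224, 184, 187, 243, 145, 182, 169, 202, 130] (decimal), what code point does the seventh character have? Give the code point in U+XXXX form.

Offset 0: leading byte 0xF0 = 11110000 → 4-byte char #1 = F0 93 8D AB.
Offset 4: leading byte 0xEB = 11101011 → 3-byte char #2 = EB 9A 8B.
Offset 7: leading byte 0x4F = 01001111 → 1-byte char #3 = 4F.
Offset 8: leading byte 0xCA = 11001010 → 2-byte char #4 = CA 8F.
Offset 10: leading byte 0xE0 = 11100000 → 3-byte char #5 = E0 B8 BB.
Offset 13: leading byte 0xF3 = 11110011 → 4-byte char #6 = F3 91 B6 A9.
Offset 17: leading byte 0xCA = 11001010 → 2-byte char #7 = CA 82.
Leading byte 0xCA = 11001010 matches 110xxxxx → 2-byte sequence.
Byte 1: 0xCA = 11001010, payload 01010 (5 bits).
Byte 2: 0x82 = 10000010 (10xxxxxx ✓), payload 000010.
Concatenate: 01010000010 = 0x282 (11 bits → U+0282).

U+0282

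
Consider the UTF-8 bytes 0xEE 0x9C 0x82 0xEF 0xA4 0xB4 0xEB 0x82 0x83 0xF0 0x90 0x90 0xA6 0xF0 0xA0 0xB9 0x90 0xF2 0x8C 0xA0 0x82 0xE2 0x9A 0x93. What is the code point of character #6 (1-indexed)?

Offset 0: leading byte 0xEE = 11101110 → 3-byte char #1 = EE 9C 82.
Offset 3: leading byte 0xEF = 11101111 → 3-byte char #2 = EF A4 B4.
Offset 6: leading byte 0xEB = 11101011 → 3-byte char #3 = EB 82 83.
Offset 9: leading byte 0xF0 = 11110000 → 4-byte char #4 = F0 90 90 A6.
Offset 13: leading byte 0xF0 = 11110000 → 4-byte char #5 = F0 A0 B9 90.
Offset 17: leading byte 0xF2 = 11110010 → 4-byte char #6 = F2 8C A0 82.
Leading byte 0xF2 = 11110010 matches 11110xxx → 4-byte sequence.
Byte 1: 0xF2 = 11110010, payload 010 (3 bits).
Byte 2: 0x8C = 10001100 (10xxxxxx ✓), payload 001100.
Byte 3: 0xA0 = 10100000 (10xxxxxx ✓), payload 100000.
Byte 4: 0x82 = 10000010 (10xxxxxx ✓), payload 000010.
Concatenate: 010001100100000000010 = 0x8C802 (21 bits → U+8C802).

U+8C802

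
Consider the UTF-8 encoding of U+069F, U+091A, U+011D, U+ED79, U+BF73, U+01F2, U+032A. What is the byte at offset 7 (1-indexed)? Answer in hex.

1-indexed offset 7 is 0-indexed offset 6.
U+069F → 2-byte form DA 9F at offsets 0–1.
U+091A → 3-byte form E0 A4 9A at offsets 2–4.
U+011D → 2-byte form C4 9D at offsets 5–6.
Offset 6 falls in char 3's range; it's byte 2 of C4 9D = 0x9D.

0x9D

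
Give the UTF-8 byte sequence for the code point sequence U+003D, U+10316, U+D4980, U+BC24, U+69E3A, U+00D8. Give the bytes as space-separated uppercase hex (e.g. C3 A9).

3D F0 90 8C 96 F3 94 A6 80 EB B0 A4 F1 A9 B8 BA C3 98

U+003D: 1-byte form → 3D.
U+10316: 4-byte form → F0 90 8C 96.
U+D4980: 4-byte form → F3 94 A6 80.
U+BC24: 3-byte form → EB B0 A4.
U+69E3A: 4-byte form → F1 A9 B8 BA.
U+00D8: 2-byte form → C3 98.
Concatenated (18 bytes): 3D F0 90 8C 96 F3 94 A6 80 EB B0 A4 F1 A9 B8 BA C3 98.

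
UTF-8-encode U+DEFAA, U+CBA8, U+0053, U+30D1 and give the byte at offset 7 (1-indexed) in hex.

0xA8

1-indexed offset 7 is 0-indexed offset 6.
U+DEFAA → 4-byte form F3 9E BE AA at offsets 0–3.
U+CBA8 → 3-byte form EC AE A8 at offsets 4–6.
Offset 6 falls in char 2's range; it's byte 3 of EC AE A8 = 0xA8.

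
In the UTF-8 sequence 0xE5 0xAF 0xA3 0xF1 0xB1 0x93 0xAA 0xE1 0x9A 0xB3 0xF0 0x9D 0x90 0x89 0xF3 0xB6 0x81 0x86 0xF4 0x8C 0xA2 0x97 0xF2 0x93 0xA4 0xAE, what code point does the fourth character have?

U+1D409

Offset 0: leading byte 0xE5 = 11100101 → 3-byte char #1 = E5 AF A3.
Offset 3: leading byte 0xF1 = 11110001 → 4-byte char #2 = F1 B1 93 AA.
Offset 7: leading byte 0xE1 = 11100001 → 3-byte char #3 = E1 9A B3.
Offset 10: leading byte 0xF0 = 11110000 → 4-byte char #4 = F0 9D 90 89.
Leading byte 0xF0 = 11110000 matches 11110xxx → 4-byte sequence.
Byte 1: 0xF0 = 11110000, payload 000 (3 bits).
Byte 2: 0x9D = 10011101 (10xxxxxx ✓), payload 011101.
Byte 3: 0x90 = 10010000 (10xxxxxx ✓), payload 010000.
Byte 4: 0x89 = 10001001 (10xxxxxx ✓), payload 001001.
Concatenate: 000011101010000001001 = 0x1D409 (21 bits → U+1D409).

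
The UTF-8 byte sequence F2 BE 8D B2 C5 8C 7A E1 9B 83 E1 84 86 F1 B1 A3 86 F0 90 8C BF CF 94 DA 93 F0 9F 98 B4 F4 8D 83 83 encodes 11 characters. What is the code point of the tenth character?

Offset 0: leading byte 0xF2 = 11110010 → 4-byte char #1 = F2 BE 8D B2.
Offset 4: leading byte 0xC5 = 11000101 → 2-byte char #2 = C5 8C.
Offset 6: leading byte 0x7A = 01111010 → 1-byte char #3 = 7A.
Offset 7: leading byte 0xE1 = 11100001 → 3-byte char #4 = E1 9B 83.
Offset 10: leading byte 0xE1 = 11100001 → 3-byte char #5 = E1 84 86.
Offset 13: leading byte 0xF1 = 11110001 → 4-byte char #6 = F1 B1 A3 86.
Offset 17: leading byte 0xF0 = 11110000 → 4-byte char #7 = F0 90 8C BF.
Offset 21: leading byte 0xCF = 11001111 → 2-byte char #8 = CF 94.
Offset 23: leading byte 0xDA = 11011010 → 2-byte char #9 = DA 93.
Offset 25: leading byte 0xF0 = 11110000 → 4-byte char #10 = F0 9F 98 B4.
Leading byte 0xF0 = 11110000 matches 11110xxx → 4-byte sequence.
Byte 1: 0xF0 = 11110000, payload 000 (3 bits).
Byte 2: 0x9F = 10011111 (10xxxxxx ✓), payload 011111.
Byte 3: 0x98 = 10011000 (10xxxxxx ✓), payload 011000.
Byte 4: 0xB4 = 10110100 (10xxxxxx ✓), payload 110100.
Concatenate: 000011111011000110100 = 0x1F634 (21 bits → U+1F634).

U+1F634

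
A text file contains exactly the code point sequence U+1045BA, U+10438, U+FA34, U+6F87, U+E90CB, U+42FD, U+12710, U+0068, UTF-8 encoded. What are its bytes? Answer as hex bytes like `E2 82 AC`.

U+1045BA: 4-byte form → F4 84 96 BA.
U+10438: 4-byte form → F0 90 90 B8.
U+FA34: 3-byte form → EF A8 B4.
U+6F87: 3-byte form → E6 BE 87.
U+E90CB: 4-byte form → F3 A9 83 8B.
U+42FD: 3-byte form → E4 8B BD.
U+12710: 4-byte form → F0 92 9C 90.
U+0068: 1-byte form → 68.
Concatenated (26 bytes): F4 84 96 BA F0 90 90 B8 EF A8 B4 E6 BE 87 F3 A9 83 8B E4 8B BD F0 92 9C 90 68.

F4 84 96 BA F0 90 90 B8 EF A8 B4 E6 BE 87 F3 A9 83 8B E4 8B BD F0 92 9C 90 68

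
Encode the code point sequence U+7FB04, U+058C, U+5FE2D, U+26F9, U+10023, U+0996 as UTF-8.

U+7FB04: 4-byte form → F1 BF AC 84.
U+058C: 2-byte form → D6 8C.
U+5FE2D: 4-byte form → F1 9F B8 AD.
U+26F9: 3-byte form → E2 9B B9.
U+10023: 4-byte form → F0 90 80 A3.
U+0996: 3-byte form → E0 A6 96.
Concatenated (20 bytes): F1 BF AC 84 D6 8C F1 9F B8 AD E2 9B B9 F0 90 80 A3 E0 A6 96.

F1 BF AC 84 D6 8C F1 9F B8 AD E2 9B B9 F0 90 80 A3 E0 A6 96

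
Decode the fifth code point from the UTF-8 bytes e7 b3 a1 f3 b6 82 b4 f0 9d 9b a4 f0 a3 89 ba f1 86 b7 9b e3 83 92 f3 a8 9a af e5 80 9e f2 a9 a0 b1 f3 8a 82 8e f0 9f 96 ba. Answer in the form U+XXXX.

Offset 0: leading byte 0xE7 = 11100111 → 3-byte char #1 = E7 B3 A1.
Offset 3: leading byte 0xF3 = 11110011 → 4-byte char #2 = F3 B6 82 B4.
Offset 7: leading byte 0xF0 = 11110000 → 4-byte char #3 = F0 9D 9B A4.
Offset 11: leading byte 0xF0 = 11110000 → 4-byte char #4 = F0 A3 89 BA.
Offset 15: leading byte 0xF1 = 11110001 → 4-byte char #5 = F1 86 B7 9B.
Leading byte 0xF1 = 11110001 matches 11110xxx → 4-byte sequence.
Byte 1: 0xF1 = 11110001, payload 001 (3 bits).
Byte 2: 0x86 = 10000110 (10xxxxxx ✓), payload 000110.
Byte 3: 0xB7 = 10110111 (10xxxxxx ✓), payload 110111.
Byte 4: 0x9B = 10011011 (10xxxxxx ✓), payload 011011.
Concatenate: 001000110110111011011 = 0x46DDB (21 bits → U+46DDB).

U+46DDB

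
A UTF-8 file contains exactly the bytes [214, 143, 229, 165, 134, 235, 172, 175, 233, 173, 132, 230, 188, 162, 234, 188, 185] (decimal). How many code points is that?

6

Byte at offset 0: 0xD6 = 11010110 → 2-byte char (#1). Advance 2.
Byte at offset 2: 0xE5 = 11100101 → 3-byte char (#2). Advance 3.
Byte at offset 5: 0xEB = 11101011 → 3-byte char (#3). Advance 3.
Byte at offset 8: 0xE9 = 11101001 → 3-byte char (#4). Advance 3.
Byte at offset 11: 0xE6 = 11100110 → 3-byte char (#5). Advance 3.
Byte at offset 14: 0xEA = 11101010 → 3-byte char (#6). Advance 3.
Reached end at offset 17 after 6 code points.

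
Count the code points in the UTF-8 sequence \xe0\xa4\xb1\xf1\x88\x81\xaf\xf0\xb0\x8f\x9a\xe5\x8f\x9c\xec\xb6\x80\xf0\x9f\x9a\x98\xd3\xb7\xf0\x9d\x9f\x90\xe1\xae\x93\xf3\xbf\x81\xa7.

10

Byte at offset 0: 0xE0 = 11100000 → 3-byte char (#1). Advance 3.
Byte at offset 3: 0xF1 = 11110001 → 4-byte char (#2). Advance 4.
Byte at offset 7: 0xF0 = 11110000 → 4-byte char (#3). Advance 4.
Byte at offset 11: 0xE5 = 11100101 → 3-byte char (#4). Advance 3.
Byte at offset 14: 0xEC = 11101100 → 3-byte char (#5). Advance 3.
Byte at offset 17: 0xF0 = 11110000 → 4-byte char (#6). Advance 4.
Byte at offset 21: 0xD3 = 11010011 → 2-byte char (#7). Advance 2.
Byte at offset 23: 0xF0 = 11110000 → 4-byte char (#8). Advance 4.
Byte at offset 27: 0xE1 = 11100001 → 3-byte char (#9). Advance 3.
Byte at offset 30: 0xF3 = 11110011 → 4-byte char (#10). Advance 4.
Reached end at offset 34 after 10 code points.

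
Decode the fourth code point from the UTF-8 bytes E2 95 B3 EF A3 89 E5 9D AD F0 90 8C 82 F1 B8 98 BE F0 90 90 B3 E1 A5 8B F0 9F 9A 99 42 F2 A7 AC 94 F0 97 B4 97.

Offset 0: leading byte 0xE2 = 11100010 → 3-byte char #1 = E2 95 B3.
Offset 3: leading byte 0xEF = 11101111 → 3-byte char #2 = EF A3 89.
Offset 6: leading byte 0xE5 = 11100101 → 3-byte char #3 = E5 9D AD.
Offset 9: leading byte 0xF0 = 11110000 → 4-byte char #4 = F0 90 8C 82.
Leading byte 0xF0 = 11110000 matches 11110xxx → 4-byte sequence.
Byte 1: 0xF0 = 11110000, payload 000 (3 bits).
Byte 2: 0x90 = 10010000 (10xxxxxx ✓), payload 010000.
Byte 3: 0x8C = 10001100 (10xxxxxx ✓), payload 001100.
Byte 4: 0x82 = 10000010 (10xxxxxx ✓), payload 000010.
Concatenate: 000010000001100000010 = 0x10302 (21 bits → U+10302).

U+10302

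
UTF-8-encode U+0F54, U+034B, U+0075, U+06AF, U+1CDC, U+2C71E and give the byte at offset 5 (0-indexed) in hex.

U+0F54 → 3-byte form E0 BD 94 at offsets 0–2.
U+034B → 2-byte form CD 8B at offsets 3–4.
U+0075 → 1-byte form 75 at offsets 5–5.
Offset 5 falls in char 3's range; it's byte 1 of 75 = 0x75.

0x75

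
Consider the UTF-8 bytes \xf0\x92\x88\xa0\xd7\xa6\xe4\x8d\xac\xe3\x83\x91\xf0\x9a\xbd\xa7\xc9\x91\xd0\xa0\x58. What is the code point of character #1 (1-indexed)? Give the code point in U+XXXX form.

U+12220

Offset 0: leading byte 0xF0 = 11110000 → 4-byte char #1 = F0 92 88 A0.
Leading byte 0xF0 = 11110000 matches 11110xxx → 4-byte sequence.
Byte 1: 0xF0 = 11110000, payload 000 (3 bits).
Byte 2: 0x92 = 10010010 (10xxxxxx ✓), payload 010010.
Byte 3: 0x88 = 10001000 (10xxxxxx ✓), payload 001000.
Byte 4: 0xA0 = 10100000 (10xxxxxx ✓), payload 100000.
Concatenate: 000010010001000100000 = 0x12220 (21 bits → U+12220).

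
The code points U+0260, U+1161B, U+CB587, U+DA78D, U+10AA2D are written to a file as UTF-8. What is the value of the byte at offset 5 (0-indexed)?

U+0260 → 2-byte form C9 A0 at offsets 0–1.
U+1161B → 4-byte form F0 91 98 9B at offsets 2–5.
Offset 5 falls in char 2's range; it's byte 4 of F0 91 98 9B = 0x9B.

0x9B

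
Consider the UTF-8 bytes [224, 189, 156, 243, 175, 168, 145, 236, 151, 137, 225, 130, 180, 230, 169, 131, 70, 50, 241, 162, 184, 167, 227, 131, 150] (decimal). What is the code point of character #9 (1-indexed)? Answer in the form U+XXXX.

Offset 0: leading byte 0xE0 = 11100000 → 3-byte char #1 = E0 BD 9C.
Offset 3: leading byte 0xF3 = 11110011 → 4-byte char #2 = F3 AF A8 91.
Offset 7: leading byte 0xEC = 11101100 → 3-byte char #3 = EC 97 89.
Offset 10: leading byte 0xE1 = 11100001 → 3-byte char #4 = E1 82 B4.
Offset 13: leading byte 0xE6 = 11100110 → 3-byte char #5 = E6 A9 83.
Offset 16: leading byte 0x46 = 01000110 → 1-byte char #6 = 46.
Offset 17: leading byte 0x32 = 00110010 → 1-byte char #7 = 32.
Offset 18: leading byte 0xF1 = 11110001 → 4-byte char #8 = F1 A2 B8 A7.
Offset 22: leading byte 0xE3 = 11100011 → 3-byte char #9 = E3 83 96.
Leading byte 0xE3 = 11100011 matches 1110xxxx → 3-byte sequence.
Byte 1: 0xE3 = 11100011, payload 0011 (4 bits).
Byte 2: 0x83 = 10000011 (10xxxxxx ✓), payload 000011.
Byte 3: 0x96 = 10010110 (10xxxxxx ✓), payload 010110.
Concatenate: 0011000011010110 = 0x30D6 (16 bits → U+30D6).

U+30D6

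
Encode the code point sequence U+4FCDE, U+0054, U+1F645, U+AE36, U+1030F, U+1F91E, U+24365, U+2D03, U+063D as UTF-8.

F1 8F B3 9E 54 F0 9F 99 85 EA B8 B6 F0 90 8C 8F F0 9F A4 9E F0 A4 8D A5 E2 B4 83 D8 BD

U+4FCDE: 4-byte form → F1 8F B3 9E.
U+0054: 1-byte form → 54.
U+1F645: 4-byte form → F0 9F 99 85.
U+AE36: 3-byte form → EA B8 B6.
U+1030F: 4-byte form → F0 90 8C 8F.
U+1F91E: 4-byte form → F0 9F A4 9E.
U+24365: 4-byte form → F0 A4 8D A5.
U+2D03: 3-byte form → E2 B4 83.
U+063D: 2-byte form → D8 BD.
Concatenated (29 bytes): F1 8F B3 9E 54 F0 9F 99 85 EA B8 B6 F0 90 8C 8F F0 9F A4 9E F0 A4 8D A5 E2 B4 83 D8 BD.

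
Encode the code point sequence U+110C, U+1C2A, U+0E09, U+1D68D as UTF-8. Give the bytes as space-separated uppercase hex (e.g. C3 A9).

E1 84 8C E1 B0 AA E0 B8 89 F0 9D 9A 8D

U+110C: 3-byte form → E1 84 8C.
U+1C2A: 3-byte form → E1 B0 AA.
U+0E09: 3-byte form → E0 B8 89.
U+1D68D: 4-byte form → F0 9D 9A 8D.
Concatenated (13 bytes): E1 84 8C E1 B0 AA E0 B8 89 F0 9D 9A 8D.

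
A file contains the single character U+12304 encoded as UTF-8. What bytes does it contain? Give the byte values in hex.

F0 92 8C 84

U+12304 = 0x12304 = 74500 decimal. In range U+10000–U+10FFFF → 4-byte form: 11110xxx 10xxxxxx 10xxxxxx 10xxxxxx.
Binary (21 bits): 000010010001100000100.
Split 3+6+6+6: 000 | 010010 | 001100 | 000100.
Byte 1: 11110000 = 0xF0.
Byte 2: 10010010 = 0x92.
Byte 3: 10001100 = 0x8C.
Byte 4: 10000100 = 0x84.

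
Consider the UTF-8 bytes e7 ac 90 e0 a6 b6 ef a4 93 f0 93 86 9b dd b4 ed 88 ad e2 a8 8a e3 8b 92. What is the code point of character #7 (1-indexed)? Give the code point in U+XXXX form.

Offset 0: leading byte 0xE7 = 11100111 → 3-byte char #1 = E7 AC 90.
Offset 3: leading byte 0xE0 = 11100000 → 3-byte char #2 = E0 A6 B6.
Offset 6: leading byte 0xEF = 11101111 → 3-byte char #3 = EF A4 93.
Offset 9: leading byte 0xF0 = 11110000 → 4-byte char #4 = F0 93 86 9B.
Offset 13: leading byte 0xDD = 11011101 → 2-byte char #5 = DD B4.
Offset 15: leading byte 0xED = 11101101 → 3-byte char #6 = ED 88 AD.
Offset 18: leading byte 0xE2 = 11100010 → 3-byte char #7 = E2 A8 8A.
Leading byte 0xE2 = 11100010 matches 1110xxxx → 3-byte sequence.
Byte 1: 0xE2 = 11100010, payload 0010 (4 bits).
Byte 2: 0xA8 = 10101000 (10xxxxxx ✓), payload 101000.
Byte 3: 0x8A = 10001010 (10xxxxxx ✓), payload 001010.
Concatenate: 0010101000001010 = 0x2A0A (16 bits → U+2A0A).

U+2A0A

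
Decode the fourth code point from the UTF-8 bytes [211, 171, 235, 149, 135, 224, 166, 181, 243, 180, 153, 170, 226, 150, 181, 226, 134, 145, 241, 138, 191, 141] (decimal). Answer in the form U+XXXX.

Offset 0: leading byte 0xD3 = 11010011 → 2-byte char #1 = D3 AB.
Offset 2: leading byte 0xEB = 11101011 → 3-byte char #2 = EB 95 87.
Offset 5: leading byte 0xE0 = 11100000 → 3-byte char #3 = E0 A6 B5.
Offset 8: leading byte 0xF3 = 11110011 → 4-byte char #4 = F3 B4 99 AA.
Leading byte 0xF3 = 11110011 matches 11110xxx → 4-byte sequence.
Byte 1: 0xF3 = 11110011, payload 011 (3 bits).
Byte 2: 0xB4 = 10110100 (10xxxxxx ✓), payload 110100.
Byte 3: 0x99 = 10011001 (10xxxxxx ✓), payload 011001.
Byte 4: 0xAA = 10101010 (10xxxxxx ✓), payload 101010.
Concatenate: 011110100011001101010 = 0xF466A (21 bits → U+F466A).

U+F466A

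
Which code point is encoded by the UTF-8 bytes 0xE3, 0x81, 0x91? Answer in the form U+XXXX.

U+3051

Leading byte 0xE3 = 11100011 matches 1110xxxx → 3-byte sequence.
Byte 1: 0xE3 = 11100011, payload 0011 (4 bits).
Byte 2: 0x81 = 10000001 (10xxxxxx ✓), payload 000001.
Byte 3: 0x91 = 10010001 (10xxxxxx ✓), payload 010001.
Concatenate: 0011000001010001 = 0x3051 (16 bits → U+3051).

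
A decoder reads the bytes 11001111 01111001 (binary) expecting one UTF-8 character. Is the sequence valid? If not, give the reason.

Leading byte 0xCF = 11001111 → 2-byte form.
Byte 2 is 0x79 = 01111001, which is not 10xxxxxx — expected a continuation byte.

invalid (non-continuation byte where continuation expected)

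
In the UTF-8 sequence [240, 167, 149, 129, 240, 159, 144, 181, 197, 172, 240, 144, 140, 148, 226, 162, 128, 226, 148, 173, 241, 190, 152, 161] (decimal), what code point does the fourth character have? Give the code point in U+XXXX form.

U+10314

Offset 0: leading byte 0xF0 = 11110000 → 4-byte char #1 = F0 A7 95 81.
Offset 4: leading byte 0xF0 = 11110000 → 4-byte char #2 = F0 9F 90 B5.
Offset 8: leading byte 0xC5 = 11000101 → 2-byte char #3 = C5 AC.
Offset 10: leading byte 0xF0 = 11110000 → 4-byte char #4 = F0 90 8C 94.
Leading byte 0xF0 = 11110000 matches 11110xxx → 4-byte sequence.
Byte 1: 0xF0 = 11110000, payload 000 (3 bits).
Byte 2: 0x90 = 10010000 (10xxxxxx ✓), payload 010000.
Byte 3: 0x8C = 10001100 (10xxxxxx ✓), payload 001100.
Byte 4: 0x94 = 10010100 (10xxxxxx ✓), payload 010100.
Concatenate: 000010000001100010100 = 0x10314 (21 bits → U+10314).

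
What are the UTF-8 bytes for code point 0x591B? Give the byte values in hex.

U+591B = 0x591B = 22811 decimal. In range U+0800–U+FFFF → 3-byte form: 1110xxxx 10xxxxxx 10xxxxxx.
Binary (16 bits): 0101100100011011.
Split 4+6+6: 0101 | 100100 | 011011.
Byte 1: 11100101 = 0xE5.
Byte 2: 10100100 = 0xA4.
Byte 3: 10011011 = 0x9B.

E5 A4 9B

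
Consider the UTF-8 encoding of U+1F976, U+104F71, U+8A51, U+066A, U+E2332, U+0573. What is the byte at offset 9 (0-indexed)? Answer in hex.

0xA9

U+1F976 → 4-byte form F0 9F A5 B6 at offsets 0–3.
U+104F71 → 4-byte form F4 84 BD B1 at offsets 4–7.
U+8A51 → 3-byte form E8 A9 91 at offsets 8–10.
Offset 9 falls in char 3's range; it's byte 2 of E8 A9 91 = 0xA9.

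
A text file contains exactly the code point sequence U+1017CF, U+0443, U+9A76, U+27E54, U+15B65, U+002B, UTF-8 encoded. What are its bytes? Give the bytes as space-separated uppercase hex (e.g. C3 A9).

U+1017CF: 4-byte form → F4 81 9F 8F.
U+0443: 2-byte form → D1 83.
U+9A76: 3-byte form → E9 A9 B6.
U+27E54: 4-byte form → F0 A7 B9 94.
U+15B65: 4-byte form → F0 95 AD A5.
U+002B: 1-byte form → 2B.
Concatenated (18 bytes): F4 81 9F 8F D1 83 E9 A9 B6 F0 A7 B9 94 F0 95 AD A5 2B.

F4 81 9F 8F D1 83 E9 A9 B6 F0 A7 B9 94 F0 95 AD A5 2B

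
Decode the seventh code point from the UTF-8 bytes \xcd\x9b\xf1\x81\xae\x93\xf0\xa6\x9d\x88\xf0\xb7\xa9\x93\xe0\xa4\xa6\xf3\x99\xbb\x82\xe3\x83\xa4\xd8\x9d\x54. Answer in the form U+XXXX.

U+30E4

Offset 0: leading byte 0xCD = 11001101 → 2-byte char #1 = CD 9B.
Offset 2: leading byte 0xF1 = 11110001 → 4-byte char #2 = F1 81 AE 93.
Offset 6: leading byte 0xF0 = 11110000 → 4-byte char #3 = F0 A6 9D 88.
Offset 10: leading byte 0xF0 = 11110000 → 4-byte char #4 = F0 B7 A9 93.
Offset 14: leading byte 0xE0 = 11100000 → 3-byte char #5 = E0 A4 A6.
Offset 17: leading byte 0xF3 = 11110011 → 4-byte char #6 = F3 99 BB 82.
Offset 21: leading byte 0xE3 = 11100011 → 3-byte char #7 = E3 83 A4.
Leading byte 0xE3 = 11100011 matches 1110xxxx → 3-byte sequence.
Byte 1: 0xE3 = 11100011, payload 0011 (4 bits).
Byte 2: 0x83 = 10000011 (10xxxxxx ✓), payload 000011.
Byte 3: 0xA4 = 10100100 (10xxxxxx ✓), payload 100100.
Concatenate: 0011000011100100 = 0x30E4 (16 bits → U+30E4).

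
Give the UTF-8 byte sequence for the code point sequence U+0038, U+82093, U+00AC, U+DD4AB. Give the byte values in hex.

38 F2 82 82 93 C2 AC F3 9D 92 AB

U+0038: 1-byte form → 38.
U+82093: 4-byte form → F2 82 82 93.
U+00AC: 2-byte form → C2 AC.
U+DD4AB: 4-byte form → F3 9D 92 AB.
Concatenated (11 bytes): 38 F2 82 82 93 C2 AC F3 9D 92 AB.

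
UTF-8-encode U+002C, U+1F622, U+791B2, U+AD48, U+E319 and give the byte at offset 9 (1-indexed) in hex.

0xB2

1-indexed offset 9 is 0-indexed offset 8.
U+002C → 1-byte form 2C at offsets 0–0.
U+1F622 → 4-byte form F0 9F 98 A2 at offsets 1–4.
U+791B2 → 4-byte form F1 B9 86 B2 at offsets 5–8.
Offset 8 falls in char 3's range; it's byte 4 of F1 B9 86 B2 = 0xB2.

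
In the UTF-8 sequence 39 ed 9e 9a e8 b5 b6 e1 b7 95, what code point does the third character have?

U+8D76

Offset 0: leading byte 0x39 = 00111001 → 1-byte char #1 = 39.
Offset 1: leading byte 0xED = 11101101 → 3-byte char #2 = ED 9E 9A.
Offset 4: leading byte 0xE8 = 11101000 → 3-byte char #3 = E8 B5 B6.
Leading byte 0xE8 = 11101000 matches 1110xxxx → 3-byte sequence.
Byte 1: 0xE8 = 11101000, payload 1000 (4 bits).
Byte 2: 0xB5 = 10110101 (10xxxxxx ✓), payload 110101.
Byte 3: 0xB6 = 10110110 (10xxxxxx ✓), payload 110110.
Concatenate: 1000110101110110 = 0x8D76 (16 bits → U+8D76).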